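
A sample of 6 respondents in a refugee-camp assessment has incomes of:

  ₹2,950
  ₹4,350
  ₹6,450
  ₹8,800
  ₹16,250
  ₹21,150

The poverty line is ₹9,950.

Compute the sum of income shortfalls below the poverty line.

₹17,250

Below the line: ₹2,950, ₹4,350, ₹6,450, ₹8,800 (q = 4 of N = 6).
Individual gaps: 9950−2950 = 7000; 9950−4350 = 5600; 9950−6450 = 3500; 9950−8800 = 1150.
Aggregate gap = ₹17,250.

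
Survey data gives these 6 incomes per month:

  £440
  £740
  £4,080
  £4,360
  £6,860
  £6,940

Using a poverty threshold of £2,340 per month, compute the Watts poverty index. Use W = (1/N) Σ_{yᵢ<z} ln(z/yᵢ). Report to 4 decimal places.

Below the line: £440, £740 (q = 2 of N = 6).
Log gaps: ln(2340/440) = 1.6711; ln(2340/740) = 1.1513.
W = 2.822388 / 6 = 0.4704.

0.4704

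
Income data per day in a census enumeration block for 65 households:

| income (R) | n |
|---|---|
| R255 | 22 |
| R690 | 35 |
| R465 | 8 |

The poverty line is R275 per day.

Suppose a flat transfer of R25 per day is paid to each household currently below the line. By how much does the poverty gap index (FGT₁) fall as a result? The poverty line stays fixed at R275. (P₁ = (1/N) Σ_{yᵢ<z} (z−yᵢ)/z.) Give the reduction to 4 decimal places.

Before: below the line — 22×R255; poverty gap index (FGT₁) = 0.024615.
After the R25 transfer: below the line — none; poverty gap index (FGT₁) = 0.000000.
Reduction = 0.024615 − 0.000000 = 0.0246.

0.0246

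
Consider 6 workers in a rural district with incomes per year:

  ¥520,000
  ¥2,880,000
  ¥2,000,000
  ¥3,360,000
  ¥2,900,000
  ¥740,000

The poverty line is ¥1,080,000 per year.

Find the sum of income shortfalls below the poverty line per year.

¥900,000

Below the line: ¥520,000, ¥740,000 (q = 2 of N = 6).
Individual gaps: 1080000−520000 = 560000; 1080000−740000 = 340000.
Aggregate gap = ¥900,000.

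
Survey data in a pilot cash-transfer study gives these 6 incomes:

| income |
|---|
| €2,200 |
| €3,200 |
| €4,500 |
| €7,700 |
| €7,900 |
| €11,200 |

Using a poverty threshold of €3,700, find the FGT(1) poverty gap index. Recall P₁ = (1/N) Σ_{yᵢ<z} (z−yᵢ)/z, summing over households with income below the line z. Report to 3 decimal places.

0.090

Below the line: €2,200, €3,200 (q = 2 of N = 6).
Relative gaps: (3700−2200)/3700 = 0.4054; (3700−3200)/3700 = 0.1351.
Σ = 0.540541. Dividing by the full population N = 6 gives P₁ = 0.090.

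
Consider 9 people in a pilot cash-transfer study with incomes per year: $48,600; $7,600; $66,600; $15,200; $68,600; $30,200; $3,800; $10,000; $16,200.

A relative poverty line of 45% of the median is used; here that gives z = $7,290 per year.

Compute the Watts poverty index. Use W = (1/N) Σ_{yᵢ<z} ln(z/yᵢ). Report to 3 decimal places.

Incomes under z: $3,800 (q = 1 of N = 9).
Log shortfalls: ln(7290/3800) = 0.6515.
W = 0.651502 / 9 = 0.072.

0.072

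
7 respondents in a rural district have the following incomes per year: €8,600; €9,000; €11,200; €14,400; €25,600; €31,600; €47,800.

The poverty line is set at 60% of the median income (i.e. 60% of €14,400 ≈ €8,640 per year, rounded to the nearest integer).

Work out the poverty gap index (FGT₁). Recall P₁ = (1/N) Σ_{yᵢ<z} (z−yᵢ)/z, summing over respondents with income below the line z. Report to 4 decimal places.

0.0007

Below the line: €8,600 (q = 1 of N = 7).
Gap ratios (z−y)/z: (8640−8600)/8640 = 0.0046.
Σ = 0.004630. Dividing by the full population N = 7 gives P₁ = 0.0007.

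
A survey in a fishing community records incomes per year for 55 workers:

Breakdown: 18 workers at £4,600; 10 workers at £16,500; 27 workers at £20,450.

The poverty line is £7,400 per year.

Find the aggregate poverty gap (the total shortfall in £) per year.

Below z: 18×£4,600 (q = 18 of N = 55).
Individual gaps: 18×(7400−4600) = 50400.
Aggregate gap = £50,400.

£50,400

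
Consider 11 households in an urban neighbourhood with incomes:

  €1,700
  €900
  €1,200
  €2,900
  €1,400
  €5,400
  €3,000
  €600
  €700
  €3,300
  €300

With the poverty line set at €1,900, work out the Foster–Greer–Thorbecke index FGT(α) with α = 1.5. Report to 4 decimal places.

0.2378

Below the line: €300, €600, €700, €900, €1,200, €1,400, €1,700 (q = 7 of N = 11).
Shortfall ratios: (1900−300)/1900 = 0.8421; (1900−600)/1900 = 0.6842; (1900−700)/1900 = 0.6316; (1900−900)/1900 = 0.5263; (1900−1200)/1900 = 0.3684; (1900−1400)/1900 = 0.2632; (1900−1700)/1900 = 0.1053.
Raised to α = 1.5: 0.77277; 0.56596; 0.50193; 0.38183; 0.22362; 0.13500; 0.03415.
Sum = 2.615257; FGT(1.5) = 2.615257 / 11 = 0.2378.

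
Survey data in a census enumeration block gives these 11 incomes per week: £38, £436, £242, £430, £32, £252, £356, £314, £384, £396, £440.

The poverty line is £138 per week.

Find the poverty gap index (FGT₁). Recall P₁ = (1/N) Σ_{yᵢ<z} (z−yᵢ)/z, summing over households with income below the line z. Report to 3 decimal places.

Poor units: £32, £38 (q = 2 of N = 11).
Shortfall ratios: (138−32)/138 = 0.7681; (138−38)/138 = 0.7246.
Σ = 1.492754. Dividing by the full population N = 11 gives P₁ = 0.136.

0.136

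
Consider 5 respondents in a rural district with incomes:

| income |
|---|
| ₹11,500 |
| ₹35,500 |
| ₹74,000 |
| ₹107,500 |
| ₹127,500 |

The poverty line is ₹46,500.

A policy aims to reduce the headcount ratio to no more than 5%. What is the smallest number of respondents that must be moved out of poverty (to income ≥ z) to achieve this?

2

Currently q = 2 of N = 5 are below the line (H = 0.400).
A headcount ratio of at most 5% allows at most ⌊0.05 × 5⌋ = 0 poor respondents.
So at least 2 − 0 = 2 must be lifted.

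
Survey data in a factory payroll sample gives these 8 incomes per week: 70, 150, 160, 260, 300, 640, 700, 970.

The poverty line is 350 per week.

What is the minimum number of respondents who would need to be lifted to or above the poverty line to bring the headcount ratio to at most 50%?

1

Currently q = 5 of N = 8 are below the line (H = 0.625).
A headcount ratio of at most 50% allows at most ⌊0.50 × 8⌋ = 4 poor respondents.
So at least 5 − 4 = 1 must be lifted.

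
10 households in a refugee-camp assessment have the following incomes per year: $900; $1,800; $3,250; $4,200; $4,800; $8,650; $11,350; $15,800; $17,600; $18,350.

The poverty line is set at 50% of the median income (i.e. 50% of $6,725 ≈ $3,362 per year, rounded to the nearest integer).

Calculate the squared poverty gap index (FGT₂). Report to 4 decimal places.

Incomes under z: $900, $1,800, $3,250 (q = 3 of N = 10).
Normalized shortfalls: (3362−900)/3362 = 0.7323; (3362−1800)/3362 = 0.4646; (3362−3250)/3362 = 0.0333.
Squared: 0.5363; 0.2159; 0.0011.
Sum = 0.753234; P₂ = 0.753234 / 10 = 0.0753.

0.0753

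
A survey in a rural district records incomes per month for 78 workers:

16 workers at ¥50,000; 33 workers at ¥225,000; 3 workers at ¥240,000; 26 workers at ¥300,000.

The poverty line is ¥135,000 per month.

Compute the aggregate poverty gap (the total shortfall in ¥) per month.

Poor units: 16×¥50,000 (q = 16 of N = 78).
Individual gaps: 16×(135000−50000) = 1360000.
Aggregate gap = ¥1,360,000.

¥1,360,000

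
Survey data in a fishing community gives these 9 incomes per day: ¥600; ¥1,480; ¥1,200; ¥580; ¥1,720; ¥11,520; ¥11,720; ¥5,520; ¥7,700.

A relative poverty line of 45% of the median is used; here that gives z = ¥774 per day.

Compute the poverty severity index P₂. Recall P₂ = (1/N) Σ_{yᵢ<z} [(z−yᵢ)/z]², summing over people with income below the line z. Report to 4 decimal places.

Incomes under z: ¥580, ¥600 (q = 2 of N = 9).
Relative gaps: (774−580)/774 = 0.2506; (774−600)/774 = 0.2248.
Squared: 0.0628; 0.0505.
Sum = 0.113361; P₂ = 0.113361 / 9 = 0.0126.

0.0126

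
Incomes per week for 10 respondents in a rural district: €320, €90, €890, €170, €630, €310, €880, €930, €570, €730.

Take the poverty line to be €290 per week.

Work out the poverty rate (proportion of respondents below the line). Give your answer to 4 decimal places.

0.2000

2 of the 10 respondents have income below €290.
H = 2/10 = 0.2000.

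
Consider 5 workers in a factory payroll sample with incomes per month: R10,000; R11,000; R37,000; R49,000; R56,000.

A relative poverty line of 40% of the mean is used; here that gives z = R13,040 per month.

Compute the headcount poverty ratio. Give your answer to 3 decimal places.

0.400

2 of the 5 workers have income below R13,040.
H = 2/5 = 0.400.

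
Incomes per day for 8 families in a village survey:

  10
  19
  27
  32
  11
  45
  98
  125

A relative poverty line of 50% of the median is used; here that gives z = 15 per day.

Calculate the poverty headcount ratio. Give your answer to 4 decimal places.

2 of the 8 families have income below 15.
H = 2/8 = 0.2500.

0.2500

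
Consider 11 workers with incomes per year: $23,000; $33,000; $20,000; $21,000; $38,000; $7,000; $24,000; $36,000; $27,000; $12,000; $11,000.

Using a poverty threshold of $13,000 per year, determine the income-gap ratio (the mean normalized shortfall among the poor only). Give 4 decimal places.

Below the line: $7,000, $11,000, $12,000 (q = 3 of N = 11).
Shortfall ratios (z−y)/z: 0.4615, 0.1538, 0.0769; sum = 0.692308.
The income-gap ratio divides by q (the poor only): 0.692308 / 3 = 0.2308.

0.2308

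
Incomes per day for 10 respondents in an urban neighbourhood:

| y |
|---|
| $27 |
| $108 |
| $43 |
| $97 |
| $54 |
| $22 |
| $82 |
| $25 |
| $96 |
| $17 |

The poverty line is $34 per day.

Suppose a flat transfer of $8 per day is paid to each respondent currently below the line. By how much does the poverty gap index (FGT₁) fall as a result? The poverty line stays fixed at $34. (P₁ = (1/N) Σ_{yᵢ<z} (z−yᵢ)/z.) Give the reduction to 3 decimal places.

0.091

Before: below the line — $17, $22, $25, $27; poverty gap index (FGT₁) = 0.13235.
After the $8 transfer: below the line — $25, $30, $33; poverty gap index (FGT₁) = 0.04118.
Reduction = 0.13235 − 0.04118 = 0.091.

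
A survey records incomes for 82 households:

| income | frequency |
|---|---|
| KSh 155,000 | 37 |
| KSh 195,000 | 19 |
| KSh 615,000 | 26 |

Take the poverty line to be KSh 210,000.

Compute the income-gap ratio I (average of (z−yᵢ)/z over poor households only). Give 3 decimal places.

0.197

Poor units: 37×KSh 155,000, 19×KSh 195,000 (q = 56 of N = 82).
Relative gaps: 0.2619 (×37), 0.0714 (×19); sum = 11.047619.
I averages over the q = 56 poor units only: 11.047619 / 56 = 0.197.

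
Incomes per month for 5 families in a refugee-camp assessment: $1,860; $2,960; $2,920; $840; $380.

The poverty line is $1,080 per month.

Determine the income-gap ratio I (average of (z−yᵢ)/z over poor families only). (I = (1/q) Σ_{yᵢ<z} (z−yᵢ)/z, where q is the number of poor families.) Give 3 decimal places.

Below z: $380, $840 (q = 2 of N = 5).
Relative gaps: 0.6481, 0.2222; sum = 0.870370.
The income-gap ratio divides by q (the poor only): 0.870370 / 2 = 0.435.

0.435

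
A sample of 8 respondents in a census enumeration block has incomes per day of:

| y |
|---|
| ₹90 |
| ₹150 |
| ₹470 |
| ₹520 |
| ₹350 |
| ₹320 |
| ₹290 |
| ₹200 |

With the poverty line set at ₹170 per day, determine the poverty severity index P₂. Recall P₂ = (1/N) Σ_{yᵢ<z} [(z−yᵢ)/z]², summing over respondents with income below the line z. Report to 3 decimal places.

Poor units: ₹90, ₹150 (q = 2 of N = 8).
Shortfall ratios: (170−90)/170 = 0.4706; (170−150)/170 = 0.1176.
Squared: 0.2215; 0.0138.
Sum = 0.235294; P₂ = 0.235294 / 8 = 0.029.

0.029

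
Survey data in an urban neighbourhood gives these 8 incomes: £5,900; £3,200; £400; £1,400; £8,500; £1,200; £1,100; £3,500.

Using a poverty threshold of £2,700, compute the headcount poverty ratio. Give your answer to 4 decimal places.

4 of the 8 households have income below £2,700.
H = 4/8 = 0.5000.

0.5000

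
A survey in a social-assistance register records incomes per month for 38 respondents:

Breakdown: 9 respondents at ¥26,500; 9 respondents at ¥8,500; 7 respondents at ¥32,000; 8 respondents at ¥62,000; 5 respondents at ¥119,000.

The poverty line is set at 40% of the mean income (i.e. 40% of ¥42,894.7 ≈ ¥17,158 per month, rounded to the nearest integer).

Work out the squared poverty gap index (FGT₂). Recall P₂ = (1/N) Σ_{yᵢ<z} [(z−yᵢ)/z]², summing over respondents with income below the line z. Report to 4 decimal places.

Below the line: 9×¥8,500 (q = 9 of N = 38).
Relative gaps: (17158−8500)/17158 = 0.5046 (×9).
Squared: 0.2546 (×9).
Sum = 2.291629; P₂ = 2.291629 / 38 = 0.0603.

0.0603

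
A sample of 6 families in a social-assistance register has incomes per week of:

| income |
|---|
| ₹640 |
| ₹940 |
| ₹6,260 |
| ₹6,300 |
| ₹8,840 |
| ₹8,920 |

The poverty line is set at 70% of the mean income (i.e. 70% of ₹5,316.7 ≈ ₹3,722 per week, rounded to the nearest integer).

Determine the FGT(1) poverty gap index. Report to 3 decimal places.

Incomes under z: ₹640, ₹940 (q = 2 of N = 6).
Gap ratios (z−y)/z: (3722−640)/3722 = 0.8280; (3722−940)/3722 = 0.7474.
Sum of shortfalls = 1.575497; P₁ averages over all N: 1.575497 / 6 = 0.263.

0.263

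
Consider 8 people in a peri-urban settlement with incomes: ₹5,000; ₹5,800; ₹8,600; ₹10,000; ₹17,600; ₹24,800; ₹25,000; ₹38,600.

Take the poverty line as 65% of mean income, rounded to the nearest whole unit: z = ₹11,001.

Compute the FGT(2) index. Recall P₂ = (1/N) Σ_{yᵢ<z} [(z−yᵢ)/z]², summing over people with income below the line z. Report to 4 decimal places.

Below z: ₹5,000, ₹5,800, ₹8,600, ₹10,000 (q = 4 of N = 8).
Relative gaps: (11001−5000)/11001 = 0.5455; (11001−5800)/11001 = 0.4728; (11001−8600)/11001 = 0.2183; (11001−10000)/11001 = 0.0910.
Squared: 0.2976; 0.2235; 0.0476; 0.0083.
Sum = 0.576996; P₂ = 0.576996 / 8 = 0.0721.

0.0721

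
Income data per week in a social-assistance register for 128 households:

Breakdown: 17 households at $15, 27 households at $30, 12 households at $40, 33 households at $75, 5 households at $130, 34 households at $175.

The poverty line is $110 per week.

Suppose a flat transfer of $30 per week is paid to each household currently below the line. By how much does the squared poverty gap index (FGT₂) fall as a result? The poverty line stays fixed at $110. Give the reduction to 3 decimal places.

0.172

Before: below the line — 17×$15, 27×$30, 12×$40, 33×$75; squared poverty gap index (FGT₂) = 0.27470.
After the $30 transfer: below the line — 17×$45, 27×$60, 12×$70, 33×$105; squared poverty gap index (FGT₂) = 0.10289.
Reduction = 0.27470 − 0.10289 = 0.172.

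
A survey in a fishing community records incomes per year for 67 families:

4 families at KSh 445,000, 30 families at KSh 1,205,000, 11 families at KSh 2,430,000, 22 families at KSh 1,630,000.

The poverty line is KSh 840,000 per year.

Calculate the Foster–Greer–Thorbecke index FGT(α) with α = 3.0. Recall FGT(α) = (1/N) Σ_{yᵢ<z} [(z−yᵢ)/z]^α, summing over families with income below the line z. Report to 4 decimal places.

0.0062

Poor units: 4×KSh 445,000 (q = 4 of N = 67).
Normalized shortfalls: (840000−445000)/840000 = 0.4702 (×4).
Raised to α = 3.0: 0.10398 (×4).
Sum = 0.415923; FGT(3.0) = 0.415923 / 67 = 0.0062.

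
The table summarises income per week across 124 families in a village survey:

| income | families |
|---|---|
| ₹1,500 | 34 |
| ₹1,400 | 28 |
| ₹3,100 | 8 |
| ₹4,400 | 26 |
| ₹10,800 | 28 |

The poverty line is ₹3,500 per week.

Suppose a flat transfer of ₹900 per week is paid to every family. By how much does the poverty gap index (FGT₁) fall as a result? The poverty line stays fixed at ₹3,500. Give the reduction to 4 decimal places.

0.1359

Before: below the line — 28×₹1,400, 34×₹1,500, 8×₹3,100; poverty gap index (FGT₁) = 0.299539.
After the ₹900 transfer: below the line — 28×₹2,300, 34×₹2,400; poverty gap index (FGT₁) = 0.163594.
Reduction = 0.299539 − 0.163594 = 0.1359.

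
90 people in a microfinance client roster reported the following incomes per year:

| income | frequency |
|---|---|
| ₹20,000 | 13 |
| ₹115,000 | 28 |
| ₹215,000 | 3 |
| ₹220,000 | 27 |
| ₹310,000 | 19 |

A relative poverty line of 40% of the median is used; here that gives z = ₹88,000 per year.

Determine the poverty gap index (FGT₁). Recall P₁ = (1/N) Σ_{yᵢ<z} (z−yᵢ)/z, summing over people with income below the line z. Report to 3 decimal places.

Below z: 13×₹20,000 (q = 13 of N = 90).
Relative gaps: (88000−20000)/88000 = 0.7727 (×13).
Σ = 10.045455. Dividing by the full population N = 90 gives P₁ = 0.112.

0.112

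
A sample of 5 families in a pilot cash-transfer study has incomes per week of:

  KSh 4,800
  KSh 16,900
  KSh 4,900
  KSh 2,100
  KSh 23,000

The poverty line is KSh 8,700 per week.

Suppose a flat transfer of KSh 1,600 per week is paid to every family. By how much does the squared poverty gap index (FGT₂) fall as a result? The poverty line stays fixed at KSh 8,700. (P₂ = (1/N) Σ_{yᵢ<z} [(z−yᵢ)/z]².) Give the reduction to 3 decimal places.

Before: below the line — KSh 2,100, KSh 4,800, KSh 4,900; squared poverty gap index (FGT₂) = 0.19345.
After the KSh 1,600 transfer: below the line — KSh 3,700, KSh 6,400, KSh 6,500; squared poverty gap index (FGT₂) = 0.09283.
Reduction = 0.19345 − 0.09283 = 0.101.

0.101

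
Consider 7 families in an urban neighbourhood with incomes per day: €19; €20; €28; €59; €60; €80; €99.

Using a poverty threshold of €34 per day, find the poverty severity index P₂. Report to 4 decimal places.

Below z: €19, €20, €28 (q = 3 of N = 7).
Gap ratios (z−y)/z: (34−19)/34 = 0.4412; (34−20)/34 = 0.4118; (34−28)/34 = 0.1765.
Squared: 0.1946; 0.1696; 0.0311.
Sum = 0.395329; P₂ = 0.395329 / 7 = 0.0565.

0.0565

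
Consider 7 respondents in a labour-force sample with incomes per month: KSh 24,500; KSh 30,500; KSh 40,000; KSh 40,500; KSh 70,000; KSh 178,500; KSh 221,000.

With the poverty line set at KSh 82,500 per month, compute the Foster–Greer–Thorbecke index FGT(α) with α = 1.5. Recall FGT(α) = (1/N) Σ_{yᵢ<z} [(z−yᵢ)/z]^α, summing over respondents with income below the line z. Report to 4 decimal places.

Below z: KSh 24,500, KSh 30,500, KSh 40,000, KSh 40,500, KSh 70,000 (q = 5 of N = 7).
Gap ratios (z−y)/z: (82500−24500)/82500 = 0.7030; (82500−30500)/82500 = 0.6303; (82500−40000)/82500 = 0.5152; (82500−40500)/82500 = 0.5091; (82500−70000)/82500 = 0.1515.
Raised to α = 1.5: 0.58947; 0.50041; 0.36975; 0.36324; 0.05898.
Sum = 1.881839; FGT(1.5) = 1.881839 / 7 = 0.2688.

0.2688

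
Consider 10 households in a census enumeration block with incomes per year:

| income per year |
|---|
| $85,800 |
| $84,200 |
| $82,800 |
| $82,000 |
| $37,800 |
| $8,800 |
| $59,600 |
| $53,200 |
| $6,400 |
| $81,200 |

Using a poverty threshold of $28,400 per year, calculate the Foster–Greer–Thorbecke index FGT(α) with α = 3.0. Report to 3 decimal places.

0.079

Below z: $6,400, $8,800 (q = 2 of N = 10).
Normalized shortfalls: (28400−6400)/28400 = 0.7746; (28400−8800)/28400 = 0.6901.
Raised to α = 3.0: 0.46485; 0.32871.
Sum = 0.793560; FGT(3.0) = 0.793560 / 10 = 0.079.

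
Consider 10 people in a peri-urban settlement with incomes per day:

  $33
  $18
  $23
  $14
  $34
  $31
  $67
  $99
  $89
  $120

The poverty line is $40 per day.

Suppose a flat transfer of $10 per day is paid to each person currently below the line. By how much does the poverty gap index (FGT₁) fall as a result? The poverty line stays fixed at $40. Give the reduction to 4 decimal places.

Before: below the line — $14, $18, $23, $31, $33, $34; poverty gap index (FGT₁) = 0.217500.
After the $10 transfer: below the line — $24, $28, $33; poverty gap index (FGT₁) = 0.087500.
Reduction = 0.217500 − 0.087500 = 0.1300.

0.1300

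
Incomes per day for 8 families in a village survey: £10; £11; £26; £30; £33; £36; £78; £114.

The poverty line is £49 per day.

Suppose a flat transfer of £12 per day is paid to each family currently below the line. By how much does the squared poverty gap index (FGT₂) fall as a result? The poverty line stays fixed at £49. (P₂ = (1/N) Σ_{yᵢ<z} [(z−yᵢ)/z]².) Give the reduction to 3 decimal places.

Before: below the line — £10, £11, £26, £30, £33, £36; squared poverty gap index (FGT₂) = 0.22282.
After the £12 transfer: below the line — £22, £23, £38, £42, £45, £48; squared poverty gap index (FGT₂) = 0.08288.
Reduction = 0.22282 − 0.08288 = 0.140.

0.140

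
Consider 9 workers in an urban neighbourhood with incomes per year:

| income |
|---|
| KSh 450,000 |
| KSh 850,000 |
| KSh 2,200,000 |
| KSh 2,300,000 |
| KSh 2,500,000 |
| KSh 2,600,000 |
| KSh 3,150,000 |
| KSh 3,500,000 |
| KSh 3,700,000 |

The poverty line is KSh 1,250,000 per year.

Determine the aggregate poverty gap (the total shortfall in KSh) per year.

Below the line: KSh 450,000, KSh 850,000 (q = 2 of N = 9).
Individual gaps: 1250000−450000 = 800000; 1250000−850000 = 400000.
Aggregate gap = KSh 1,200,000.

KSh 1,200,000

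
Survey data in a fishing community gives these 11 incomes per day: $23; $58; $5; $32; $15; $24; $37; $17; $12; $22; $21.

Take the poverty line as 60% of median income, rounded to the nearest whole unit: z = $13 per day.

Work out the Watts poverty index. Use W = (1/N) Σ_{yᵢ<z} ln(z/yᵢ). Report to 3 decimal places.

Below the line: $5, $12 (q = 2 of N = 11).
ln(z/y) terms: ln(13/5) = 0.9555; ln(13/12) = 0.0800.
W = 1.035554 / 11 = 0.094.

0.094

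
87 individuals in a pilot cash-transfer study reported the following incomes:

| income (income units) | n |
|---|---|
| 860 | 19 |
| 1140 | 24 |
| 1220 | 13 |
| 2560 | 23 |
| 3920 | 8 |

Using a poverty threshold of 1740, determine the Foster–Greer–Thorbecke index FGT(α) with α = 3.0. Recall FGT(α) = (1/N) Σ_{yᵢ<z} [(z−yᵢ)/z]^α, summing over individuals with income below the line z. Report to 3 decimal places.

Poor units: 19×860, 24×1140, 13×1220 (q = 56 of N = 87).
Normalized shortfalls: (1740−860)/1740 = 0.5057 (×19); (1740−1140)/1740 = 0.3448 (×24); (1740−1220)/1740 = 0.2989 (×13).
Raised to α = 3.0: 0.12936 (×19); 0.04100 (×24); 0.02669 (×13).
Sum = 3.788873; FGT(3.0) = 3.788873 / 87 = 0.044.

0.044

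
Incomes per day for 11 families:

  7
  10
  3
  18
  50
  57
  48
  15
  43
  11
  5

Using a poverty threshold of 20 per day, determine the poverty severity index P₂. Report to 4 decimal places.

Incomes under z: 3, 5, 7, 10, 11, 15, 18 (q = 7 of N = 11).
Shortfall ratios: (20−3)/20 = 0.8500; (20−5)/20 = 0.7500; (20−7)/20 = 0.6500; (20−10)/20 = 0.5000; (20−11)/20 = 0.4500; (20−15)/20 = 0.2500; (20−18)/20 = 0.1000.
Squared: 0.7225; 0.5625; 0.4225; 0.2500; 0.2025; 0.0625; 0.0100.
Sum = 2.232500; P₂ = 2.232500 / 11 = 0.2030.

0.2030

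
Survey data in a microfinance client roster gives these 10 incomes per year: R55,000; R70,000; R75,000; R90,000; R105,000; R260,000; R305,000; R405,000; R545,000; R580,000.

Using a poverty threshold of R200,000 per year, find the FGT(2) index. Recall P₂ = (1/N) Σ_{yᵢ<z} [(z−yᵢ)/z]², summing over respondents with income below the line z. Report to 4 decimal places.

0.1867

Incomes under z: R55,000, R70,000, R75,000, R90,000, R105,000 (q = 5 of N = 10).
Shortfall ratios: (200000−55000)/200000 = 0.7250; (200000−70000)/200000 = 0.6500; (200000−75000)/200000 = 0.6250; (200000−90000)/200000 = 0.5500; (200000−105000)/200000 = 0.4750.
Squared: 0.5256; 0.4225; 0.3906; 0.3025; 0.2256.
Sum = 1.866875; P₂ = 1.866875 / 10 = 0.1867.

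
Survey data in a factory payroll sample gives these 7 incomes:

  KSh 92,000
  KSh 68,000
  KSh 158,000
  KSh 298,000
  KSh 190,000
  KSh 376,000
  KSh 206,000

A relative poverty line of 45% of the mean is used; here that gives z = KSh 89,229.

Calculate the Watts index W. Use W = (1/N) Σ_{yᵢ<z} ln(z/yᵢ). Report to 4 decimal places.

0.0388

Incomes under z: KSh 68,000 (q = 1 of N = 7).
Log gaps: ln(89229/68000) = 0.2717.
W = 0.271698 / 7 = 0.0388.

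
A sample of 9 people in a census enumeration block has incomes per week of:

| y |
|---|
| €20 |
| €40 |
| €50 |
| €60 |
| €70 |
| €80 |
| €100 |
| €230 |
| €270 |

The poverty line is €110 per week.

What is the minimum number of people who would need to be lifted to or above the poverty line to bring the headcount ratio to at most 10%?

7

7 of the 9 people are poor, so H = 7/9 = 0.778.
A headcount ratio of at most 10% allows at most ⌊0.10 × 9⌋ = 0 poor people.
So at least 7 − 0 = 7 must be lifted.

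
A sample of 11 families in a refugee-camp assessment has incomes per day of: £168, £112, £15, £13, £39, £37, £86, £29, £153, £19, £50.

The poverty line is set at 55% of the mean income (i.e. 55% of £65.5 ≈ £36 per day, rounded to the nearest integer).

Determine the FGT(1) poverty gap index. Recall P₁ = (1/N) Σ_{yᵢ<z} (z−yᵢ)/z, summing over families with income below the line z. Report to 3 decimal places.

Poor units: £13, £15, £19, £29 (q = 4 of N = 11).
Normalized shortfalls: (36−13)/36 = 0.6389; (36−15)/36 = 0.5833; (36−19)/36 = 0.4722; (36−29)/36 = 0.1944.
Sum of shortfalls = 1.888889; P₁ averages over all N: 1.888889 / 11 = 0.172.

0.172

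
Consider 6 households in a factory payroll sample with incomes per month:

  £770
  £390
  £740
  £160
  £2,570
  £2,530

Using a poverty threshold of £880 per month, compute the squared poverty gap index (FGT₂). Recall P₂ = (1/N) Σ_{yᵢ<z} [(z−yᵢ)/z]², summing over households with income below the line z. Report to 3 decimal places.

0.170

Below z: £160, £390, £740, £770 (q = 4 of N = 6).
Relative gaps: (880−160)/880 = 0.8182; (880−390)/880 = 0.5568; (880−740)/880 = 0.1591; (880−770)/880 = 0.1250.
Squared: 0.6694; 0.3100; 0.0253; 0.0156.
Sum = 1.020403; P₂ = 1.020403 / 6 = 0.170.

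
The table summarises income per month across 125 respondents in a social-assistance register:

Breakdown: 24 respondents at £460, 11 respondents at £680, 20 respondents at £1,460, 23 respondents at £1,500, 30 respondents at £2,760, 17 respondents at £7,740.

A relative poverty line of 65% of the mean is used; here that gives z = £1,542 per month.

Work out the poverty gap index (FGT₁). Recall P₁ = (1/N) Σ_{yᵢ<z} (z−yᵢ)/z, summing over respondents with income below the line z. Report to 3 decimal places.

0.197

Below z: 24×£460, 11×£680, 20×£1,460, 23×£1,500 (q = 78 of N = 125).
Gap ratios (z−y)/z: (1542−460)/1542 = 0.7017 (×24); (1542−680)/1542 = 0.5590 (×11); (1542−1460)/1542 = 0.0532 (×20); (1542−1500)/1542 = 0.0272 (×23).
Sum of shortfalls = 24.679637; P₁ averages over all N: 24.679637 / 125 = 0.197.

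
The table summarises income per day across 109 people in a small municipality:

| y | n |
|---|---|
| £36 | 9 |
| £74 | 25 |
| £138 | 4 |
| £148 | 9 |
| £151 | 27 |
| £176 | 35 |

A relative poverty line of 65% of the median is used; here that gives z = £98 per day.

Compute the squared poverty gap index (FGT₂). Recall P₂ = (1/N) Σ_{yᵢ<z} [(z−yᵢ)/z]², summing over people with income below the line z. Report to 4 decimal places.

Below z: 9×£36, 25×£74 (q = 34 of N = 109).
Normalized shortfalls: (98−36)/98 = 0.6327 (×9); (98−74)/98 = 0.2449 (×25).
Squared: 0.4002 (×9); 0.0600 (×25).
Sum = 5.101624; P₂ = 5.101624 / 109 = 0.0468.

0.0468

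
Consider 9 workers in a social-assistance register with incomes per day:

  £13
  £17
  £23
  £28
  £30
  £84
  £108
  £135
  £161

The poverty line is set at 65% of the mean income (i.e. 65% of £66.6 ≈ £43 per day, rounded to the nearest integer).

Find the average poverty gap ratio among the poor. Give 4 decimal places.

0.4837

Incomes under z: £13, £17, £23, £28, £30 (q = 5 of N = 9).
Relative gaps: 0.6977, 0.6047, 0.4651, 0.3488, 0.3023; sum = 2.418605.
The income-gap ratio divides by q (the poor only): 2.418605 / 5 = 0.4837.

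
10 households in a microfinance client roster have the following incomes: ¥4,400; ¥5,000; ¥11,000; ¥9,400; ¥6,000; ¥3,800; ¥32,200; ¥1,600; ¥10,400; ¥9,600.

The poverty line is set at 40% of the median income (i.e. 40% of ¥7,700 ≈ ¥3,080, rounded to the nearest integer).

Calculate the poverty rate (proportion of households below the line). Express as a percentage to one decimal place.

10.0%

1 of the 10 households have income below ¥3,080.
H = 1/10 = 10.0%.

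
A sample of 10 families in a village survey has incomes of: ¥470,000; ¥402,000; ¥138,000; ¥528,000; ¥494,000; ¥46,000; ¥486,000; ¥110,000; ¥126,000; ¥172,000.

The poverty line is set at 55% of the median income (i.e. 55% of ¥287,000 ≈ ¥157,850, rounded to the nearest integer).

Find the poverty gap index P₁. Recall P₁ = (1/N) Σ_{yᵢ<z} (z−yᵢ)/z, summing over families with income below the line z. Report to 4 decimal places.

0.1339

Below the line: ¥46,000, ¥110,000, ¥126,000, ¥138,000 (q = 4 of N = 10).
Shortfall ratios: (157850−46000)/157850 = 0.7086; (157850−110000)/157850 = 0.3031; (157850−126000)/157850 = 0.2018; (157850−138000)/157850 = 0.1258.
Σ = 1.339246. Dividing by the full population N = 10 gives P₁ = 0.1339.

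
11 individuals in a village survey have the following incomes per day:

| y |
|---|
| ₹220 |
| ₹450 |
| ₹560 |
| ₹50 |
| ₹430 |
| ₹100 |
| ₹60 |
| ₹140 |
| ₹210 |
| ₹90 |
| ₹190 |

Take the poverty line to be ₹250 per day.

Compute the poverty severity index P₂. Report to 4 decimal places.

Below z: ₹50, ₹60, ₹90, ₹100, ₹140, ₹190, ₹210, ₹220 (q = 8 of N = 11).
Normalized shortfalls: (250−50)/250 = 0.8000; (250−60)/250 = 0.7600; (250−90)/250 = 0.6400; (250−100)/250 = 0.6000; (250−140)/250 = 0.4400; (250−190)/250 = 0.2400; (250−210)/250 = 0.1600; (250−220)/250 = 0.1200.
Squared: 0.6400; 0.5776; 0.4096; 0.3600; 0.1936; 0.0576; 0.0256; 0.0144.
Sum = 2.278400; P₂ = 2.278400 / 11 = 0.2071.

0.2071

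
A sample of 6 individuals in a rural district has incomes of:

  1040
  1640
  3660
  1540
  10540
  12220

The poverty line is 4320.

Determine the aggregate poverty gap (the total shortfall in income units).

9400

Incomes under z: 1040, 1540, 1640, 3660 (q = 4 of N = 6).
Individual gaps: 4320−1040 = 3280; 4320−1540 = 2780; 4320−1640 = 2680; 4320−3660 = 660.
Aggregate gap = 9400.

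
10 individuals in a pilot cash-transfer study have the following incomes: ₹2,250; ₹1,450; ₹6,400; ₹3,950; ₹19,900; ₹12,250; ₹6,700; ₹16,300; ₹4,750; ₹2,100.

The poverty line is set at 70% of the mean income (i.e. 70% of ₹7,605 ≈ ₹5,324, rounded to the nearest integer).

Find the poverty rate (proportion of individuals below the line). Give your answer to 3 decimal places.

5 of the 10 individuals have income below ₹5,324.
H = 5/10 = 0.500.

0.500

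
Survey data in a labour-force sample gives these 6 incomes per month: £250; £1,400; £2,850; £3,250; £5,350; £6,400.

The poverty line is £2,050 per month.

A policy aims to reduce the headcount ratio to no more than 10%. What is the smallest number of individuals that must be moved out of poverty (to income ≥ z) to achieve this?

2

2 of the 6 individuals are poor, so H = 2/6 = 0.333.
A headcount ratio of at most 10% allows at most ⌊0.10 × 6⌋ = 0 poor individuals.
So at least 2 − 0 = 2 must be lifted.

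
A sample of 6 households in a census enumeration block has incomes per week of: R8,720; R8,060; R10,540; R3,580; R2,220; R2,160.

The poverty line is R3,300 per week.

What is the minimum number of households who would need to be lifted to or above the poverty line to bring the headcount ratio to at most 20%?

1

2 of the 6 households are poor, so H = 2/6 = 0.333.
A headcount ratio of at most 20% allows at most ⌊0.20 × 6⌋ = 1 poor households.
So at least 2 − 1 = 1 must be lifted.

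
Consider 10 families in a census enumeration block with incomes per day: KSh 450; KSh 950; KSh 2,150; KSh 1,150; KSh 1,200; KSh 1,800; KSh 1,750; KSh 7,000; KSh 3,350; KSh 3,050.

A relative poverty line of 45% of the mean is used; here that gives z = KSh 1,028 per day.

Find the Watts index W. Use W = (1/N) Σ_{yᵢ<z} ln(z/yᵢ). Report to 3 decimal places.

Incomes under z: KSh 450, KSh 950 (q = 2 of N = 10).
ln(z/y) terms: ln(1028/450) = 0.8261; ln(1028/950) = 0.0789.
W = 0.905031 / 10 = 0.091.

0.091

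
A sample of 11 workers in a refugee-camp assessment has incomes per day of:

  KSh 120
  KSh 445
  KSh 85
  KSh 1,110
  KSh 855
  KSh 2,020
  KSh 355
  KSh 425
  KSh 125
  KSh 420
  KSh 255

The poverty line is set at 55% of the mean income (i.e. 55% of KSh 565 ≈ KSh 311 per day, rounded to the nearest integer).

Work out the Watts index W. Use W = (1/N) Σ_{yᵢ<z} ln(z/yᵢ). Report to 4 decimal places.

Incomes under z: KSh 85, KSh 120, KSh 125, KSh 255 (q = 4 of N = 11).
Log gaps: ln(311/85) = 1.2971; ln(311/120) = 0.9523; ln(311/125) = 0.9115; ln(311/255) = 0.1985.
W = 3.359451 / 11 = 0.3054.

0.3054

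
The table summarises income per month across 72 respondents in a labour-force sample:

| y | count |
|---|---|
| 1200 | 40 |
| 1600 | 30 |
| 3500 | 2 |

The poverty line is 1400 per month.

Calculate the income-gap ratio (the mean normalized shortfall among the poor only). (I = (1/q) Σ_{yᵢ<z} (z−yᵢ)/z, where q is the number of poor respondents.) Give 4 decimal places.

0.1429

Poor units: 40×1200 (q = 40 of N = 72).
Relative gaps: 0.1429 (×40); sum = 5.714286.
I averages over the q = 40 poor units only: 5.714286 / 40 = 0.1429.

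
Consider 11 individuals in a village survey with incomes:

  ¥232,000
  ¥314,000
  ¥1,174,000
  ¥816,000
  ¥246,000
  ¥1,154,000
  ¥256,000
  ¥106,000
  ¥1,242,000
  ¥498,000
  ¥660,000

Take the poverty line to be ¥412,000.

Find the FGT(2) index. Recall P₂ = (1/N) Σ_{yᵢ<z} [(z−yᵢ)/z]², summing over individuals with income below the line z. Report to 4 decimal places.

0.1004

Below the line: ¥106,000, ¥232,000, ¥246,000, ¥256,000, ¥314,000 (q = 5 of N = 11).
Normalized shortfalls: (412000−106000)/412000 = 0.7427; (412000−232000)/412000 = 0.4369; (412000−246000)/412000 = 0.4029; (412000−256000)/412000 = 0.3786; (412000−314000)/412000 = 0.2379.
Squared: 0.5516; 0.1909; 0.1623; 0.1434; 0.0566.
Sum = 1.104793; P₂ = 1.104793 / 11 = 0.1004.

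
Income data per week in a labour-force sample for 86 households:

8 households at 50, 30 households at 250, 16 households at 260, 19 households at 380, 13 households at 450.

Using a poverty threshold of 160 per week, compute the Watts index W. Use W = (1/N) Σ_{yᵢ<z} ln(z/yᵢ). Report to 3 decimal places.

0.108

Poor units: 8×50 (q = 8 of N = 86).
ln(z/y) terms: ln(160/50) = 1.1632 (×8).
W = 9.305206 / 86 = 0.108.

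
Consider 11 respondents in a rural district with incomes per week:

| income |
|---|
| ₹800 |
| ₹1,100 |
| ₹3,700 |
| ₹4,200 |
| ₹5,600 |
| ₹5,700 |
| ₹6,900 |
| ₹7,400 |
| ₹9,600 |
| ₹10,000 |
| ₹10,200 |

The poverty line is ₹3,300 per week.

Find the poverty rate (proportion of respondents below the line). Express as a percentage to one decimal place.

2 of the 11 respondents have income below ₹3,300.
H = 2/11 = 18.2%.

18.2%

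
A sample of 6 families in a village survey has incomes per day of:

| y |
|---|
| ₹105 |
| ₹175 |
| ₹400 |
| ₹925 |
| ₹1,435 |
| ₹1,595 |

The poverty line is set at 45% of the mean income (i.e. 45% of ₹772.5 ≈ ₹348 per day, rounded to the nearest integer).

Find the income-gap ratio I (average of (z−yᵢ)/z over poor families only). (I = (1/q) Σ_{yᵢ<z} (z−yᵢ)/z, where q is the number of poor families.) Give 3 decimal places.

0.598

Below the line: ₹105, ₹175 (q = 2 of N = 6).
Shortfall ratios (z−y)/z: 0.6983, 0.4971; sum = 1.195402.
I averages over the q = 2 poor units only: 1.195402 / 2 = 0.598.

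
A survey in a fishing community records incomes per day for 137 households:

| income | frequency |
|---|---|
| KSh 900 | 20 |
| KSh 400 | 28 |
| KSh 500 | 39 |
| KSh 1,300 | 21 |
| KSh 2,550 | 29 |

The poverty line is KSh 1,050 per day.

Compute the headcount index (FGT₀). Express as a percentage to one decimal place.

63.5%

87 of the 137 households have income below KSh 1,050.
H = 87/137 = 63.5%.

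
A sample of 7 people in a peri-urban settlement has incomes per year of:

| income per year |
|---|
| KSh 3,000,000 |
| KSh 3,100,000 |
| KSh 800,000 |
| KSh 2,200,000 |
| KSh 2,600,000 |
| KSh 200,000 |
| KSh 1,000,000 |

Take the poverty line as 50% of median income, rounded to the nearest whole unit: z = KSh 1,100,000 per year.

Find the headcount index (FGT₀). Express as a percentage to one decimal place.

3 of the 7 people have income below KSh 1,100,000.
H = 3/7 = 42.9%.

42.9%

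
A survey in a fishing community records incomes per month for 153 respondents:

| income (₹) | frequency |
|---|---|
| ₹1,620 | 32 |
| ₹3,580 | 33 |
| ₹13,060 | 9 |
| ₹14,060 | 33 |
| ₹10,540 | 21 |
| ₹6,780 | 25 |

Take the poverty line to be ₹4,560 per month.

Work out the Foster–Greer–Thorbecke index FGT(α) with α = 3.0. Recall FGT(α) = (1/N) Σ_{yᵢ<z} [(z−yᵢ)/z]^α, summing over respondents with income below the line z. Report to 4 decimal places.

0.0582

Below z: 32×₹1,620, 33×₹3,580 (q = 65 of N = 153).
Gap ratios (z−y)/z: (4560−1620)/4560 = 0.6447 (×32); (4560−3580)/4560 = 0.2149 (×33).
Raised to α = 3.0: 0.26801 (×32); 0.00993 (×33).
Sum = 8.903815; FGT(3.0) = 8.903815 / 153 = 0.0582.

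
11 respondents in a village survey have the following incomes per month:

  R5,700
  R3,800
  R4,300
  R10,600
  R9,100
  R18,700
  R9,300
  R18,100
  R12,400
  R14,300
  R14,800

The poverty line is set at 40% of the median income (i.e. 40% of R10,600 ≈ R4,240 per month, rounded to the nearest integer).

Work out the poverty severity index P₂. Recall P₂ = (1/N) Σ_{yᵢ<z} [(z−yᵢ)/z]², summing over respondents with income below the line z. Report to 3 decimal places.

Below the line: R3,800 (q = 1 of N = 11).
Gap ratios (z−y)/z: (4240−3800)/4240 = 0.1038.
Squared: 0.0108.
Sum = 0.010769; P₂ = 0.010769 / 11 = 0.001.

0.001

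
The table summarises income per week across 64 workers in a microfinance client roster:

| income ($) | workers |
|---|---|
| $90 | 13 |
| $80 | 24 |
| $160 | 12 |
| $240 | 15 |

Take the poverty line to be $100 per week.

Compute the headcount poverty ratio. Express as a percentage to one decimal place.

37 of the 64 workers have income below $100.
H = 37/64 = 57.8%.

57.8%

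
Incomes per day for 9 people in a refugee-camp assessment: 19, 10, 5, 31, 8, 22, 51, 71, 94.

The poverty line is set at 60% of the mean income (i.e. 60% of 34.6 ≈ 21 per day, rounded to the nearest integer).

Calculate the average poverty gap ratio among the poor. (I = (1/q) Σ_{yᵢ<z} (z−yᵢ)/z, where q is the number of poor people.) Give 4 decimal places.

Incomes under z: 5, 8, 10, 19 (q = 4 of N = 9).
Relative gaps: 0.7619, 0.6190, 0.5238, 0.0952; sum = 2.000000.
I averages over the q = 4 poor units only: 2.000000 / 4 = 0.5000.

0.5000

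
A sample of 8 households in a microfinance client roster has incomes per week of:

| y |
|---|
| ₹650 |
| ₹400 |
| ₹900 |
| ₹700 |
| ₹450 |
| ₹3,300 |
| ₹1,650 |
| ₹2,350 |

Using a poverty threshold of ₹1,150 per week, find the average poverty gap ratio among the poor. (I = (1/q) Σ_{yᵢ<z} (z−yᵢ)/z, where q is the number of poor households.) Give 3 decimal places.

0.461

Incomes under z: ₹400, ₹450, ₹650, ₹700, ₹900 (q = 5 of N = 8).
Relative gaps: 0.6522, 0.6087, 0.4348, 0.3913, 0.2174; sum = 2.304348.
I averages over the q = 5 poor units only: 2.304348 / 5 = 0.461.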